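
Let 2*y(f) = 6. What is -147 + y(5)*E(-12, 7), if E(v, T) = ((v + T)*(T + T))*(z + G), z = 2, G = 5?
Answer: -1617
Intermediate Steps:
y(f) = 3 (y(f) = (1/2)*6 = 3)
E(v, T) = 14*T*(T + v) (E(v, T) = ((v + T)*(T + T))*(2 + 5) = ((T + v)*(2*T))*7 = (2*T*(T + v))*7 = 14*T*(T + v))
-147 + y(5)*E(-12, 7) = -147 + 3*(14*7*(7 - 12)) = -147 + 3*(14*7*(-5)) = -147 + 3*(-490) = -147 - 1470 = -1617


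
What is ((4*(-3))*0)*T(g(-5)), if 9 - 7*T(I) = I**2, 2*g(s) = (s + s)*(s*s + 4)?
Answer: 0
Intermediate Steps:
g(s) = s*(4 + s**2) (g(s) = ((s + s)*(s*s + 4))/2 = ((2*s)*(s**2 + 4))/2 = ((2*s)*(4 + s**2))/2 = (2*s*(4 + s**2))/2 = s*(4 + s**2))
T(I) = 9/7 - I**2/7
((4*(-3))*0)*T(g(-5)) = ((4*(-3))*0)*(9/7 - 25*(4 + (-5)**2)**2/7) = (-12*0)*(9/7 - 25*(4 + 25)**2/7) = 0*(9/7 - (-5*29)**2/7) = 0*(9/7 - 1/7*(-145)**2) = 0*(9/7 - 1/7*21025) = 0*(9/7 - 21025/7) = 0*(-21016/7) = 0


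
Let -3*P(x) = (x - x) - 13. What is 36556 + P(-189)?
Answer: 109681/3 ≈ 36560.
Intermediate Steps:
P(x) = 13/3 (P(x) = -((x - x) - 13)/3 = -(0 - 13)/3 = -⅓*(-13) = 13/3)
36556 + P(-189) = 36556 + 13/3 = 109681/3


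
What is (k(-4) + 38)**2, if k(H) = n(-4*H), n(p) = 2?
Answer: 1600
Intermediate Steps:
k(H) = 2
(k(-4) + 38)**2 = (2 + 38)**2 = 40**2 = 1600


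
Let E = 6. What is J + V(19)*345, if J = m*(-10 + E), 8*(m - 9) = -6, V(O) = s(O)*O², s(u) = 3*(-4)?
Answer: -1494573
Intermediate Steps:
s(u) = -12
V(O) = -12*O²
m = 33/4 (m = 9 + (⅛)*(-6) = 9 - ¾ = 33/4 ≈ 8.2500)
J = -33 (J = 33*(-10 + 6)/4 = (33/4)*(-4) = -33)
J + V(19)*345 = -33 - 12*19²*345 = -33 - 12*361*345 = -33 - 4332*345 = -33 - 1494540 = -1494573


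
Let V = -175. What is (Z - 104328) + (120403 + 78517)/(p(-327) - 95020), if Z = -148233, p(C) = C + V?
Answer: -12062665381/47761 ≈ -2.5256e+5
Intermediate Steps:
p(C) = -175 + C (p(C) = C - 175 = -175 + C)
(Z - 104328) + (120403 + 78517)/(p(-327) - 95020) = (-148233 - 104328) + (120403 + 78517)/((-175 - 327) - 95020) = -252561 + 198920/(-502 - 95020) = -252561 + 198920/(-95522) = -252561 + 198920*(-1/95522) = -252561 - 99460/47761 = -12062665381/47761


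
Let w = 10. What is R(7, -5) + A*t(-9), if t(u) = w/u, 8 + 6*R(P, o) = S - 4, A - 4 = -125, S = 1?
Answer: 2387/18 ≈ 132.61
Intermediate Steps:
A = -121 (A = 4 - 125 = -121)
R(P, o) = -11/6 (R(P, o) = -4/3 + (1 - 4)/6 = -4/3 + (1/6)*(-3) = -4/3 - 1/2 = -11/6)
t(u) = 10/u
R(7, -5) + A*t(-9) = -11/6 - 1210/(-9) = -11/6 - 1210*(-1)/9 = -11/6 - 121*(-10/9) = -11/6 + 1210/9 = 2387/18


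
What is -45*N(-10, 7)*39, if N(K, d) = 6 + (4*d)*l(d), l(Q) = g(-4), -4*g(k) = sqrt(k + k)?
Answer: -10530 + 24570*I*sqrt(2) ≈ -10530.0 + 34747.0*I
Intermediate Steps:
g(k) = -sqrt(2)*sqrt(k)/4 (g(k) = -sqrt(k + k)/4 = -sqrt(2)*sqrt(k)/4)
l(Q) = -I*sqrt(2)/2 (l(Q) = -sqrt(2)*sqrt(-4)/4 = -sqrt(2)*2*I/4 = -I*sqrt(2)/2)
N(K, d) = 6 - 2*I*d*sqrt(2) (N(K, d) = 6 + (4*d)*(-I*sqrt(2)/2) = 6 - 2*I*d*sqrt(2))
-45*N(-10, 7)*39 = -45*(6 - 2*I*7*sqrt(2))*39 = -45*(6 - 14*I*sqrt(2))*39 = (-270 + 630*I*sqrt(2))*39 = -10530 + 24570*I*sqrt(2)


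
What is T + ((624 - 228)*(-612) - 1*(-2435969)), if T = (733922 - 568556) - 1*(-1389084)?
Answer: 3748067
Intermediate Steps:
T = 1554450 (T = 165366 + 1389084 = 1554450)
T + ((624 - 228)*(-612) - 1*(-2435969)) = 1554450 + ((624 - 228)*(-612) - 1*(-2435969)) = 1554450 + (396*(-612) + 2435969) = 1554450 + (-242352 + 2435969) = 1554450 + 2193617 = 3748067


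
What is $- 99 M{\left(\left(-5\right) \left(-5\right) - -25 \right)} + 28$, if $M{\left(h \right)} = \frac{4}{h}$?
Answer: $\frac{502}{25} \approx 20.08$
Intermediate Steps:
$- 99 M{\left(\left(-5\right) \left(-5\right) - -25 \right)} + 28 = - 99 \frac{4}{\left(-5\right) \left(-5\right) - -25} + 28 = - 99 \frac{4}{25 + 25} + 28 = - 99 \cdot \frac{4}{50} + 28 = - 99 \cdot 4 \cdot \frac{1}{50} + 28 = \left(-99\right) \frac{2}{25} + 28 = - \frac{198}{25} + 28 = \frac{502}{25}$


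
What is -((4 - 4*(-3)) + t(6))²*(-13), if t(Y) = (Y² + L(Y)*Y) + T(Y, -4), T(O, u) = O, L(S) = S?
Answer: 114868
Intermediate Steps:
t(Y) = Y + 2*Y² (t(Y) = (Y² + Y*Y) + Y = (Y² + Y²) + Y = 2*Y² + Y = Y + 2*Y²)
-((4 - 4*(-3)) + t(6))²*(-13) = -((4 - 4*(-3)) + 6*(1 + 2*6))²*(-13) = -((4 + 12) + 6*(1 + 12))²*(-13) = -(16 + 6*13)²*(-13) = -(16 + 78)²*(-13) = -1*94²*(-13) = -1*8836*(-13) = -8836*(-13) = 114868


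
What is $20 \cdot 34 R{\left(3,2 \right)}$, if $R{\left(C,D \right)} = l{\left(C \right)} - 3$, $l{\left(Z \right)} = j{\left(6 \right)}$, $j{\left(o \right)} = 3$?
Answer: $0$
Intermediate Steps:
$l{\left(Z \right)} = 3$
$R{\left(C,D \right)} = 0$ ($R{\left(C,D \right)} = 3 - 3 = 0$)
$20 \cdot 34 R{\left(3,2 \right)} = 20 \cdot 34 \cdot 0 = 680 \cdot 0 = 0$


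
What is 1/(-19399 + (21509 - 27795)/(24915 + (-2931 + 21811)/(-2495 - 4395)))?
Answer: -17164547/332979378307 ≈ -5.1548e-5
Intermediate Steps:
1/(-19399 + (21509 - 27795)/(24915 + (-2931 + 21811)/(-2495 - 4395))) = 1/(-19399 - 6286/(24915 + 18880/(-6890))) = 1/(-19399 - 6286/(24915 + 18880*(-1/6890))) = 1/(-19399 - 6286/(24915 - 1888/689)) = 1/(-19399 - 6286/17164547/689) = 1/(-19399 - 6286*689/17164547) = 1/(-19399 - 4331054/17164547) = 1/(-332979378307/17164547) = -17164547/332979378307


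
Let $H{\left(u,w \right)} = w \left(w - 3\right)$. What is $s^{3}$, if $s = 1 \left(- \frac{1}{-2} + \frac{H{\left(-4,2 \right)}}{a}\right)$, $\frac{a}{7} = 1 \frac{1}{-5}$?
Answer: $\frac{19683}{2744} \approx 7.1731$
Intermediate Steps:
$a = - \frac{7}{5}$ ($a = 7 \cdot 1 \frac{1}{-5} = 7 \cdot 1 \left(- \frac{1}{5}\right) = 7 \left(- \frac{1}{5}\right) = - \frac{7}{5} \approx -1.4$)
$H{\left(u,w \right)} = w \left(-3 + w\right)$
$s = \frac{27}{14}$ ($s = 1 \left(- \frac{1}{-2} + \frac{2 \left(-3 + 2\right)}{- \frac{7}{5}}\right) = 1 \left(\left(-1\right) \left(- \frac{1}{2}\right) + 2 \left(-1\right) \left(- \frac{5}{7}\right)\right) = 1 \left(\frac{1}{2} - - \frac{10}{7}\right) = 1 \left(\frac{1}{2} + \frac{10}{7}\right) = 1 \cdot \frac{27}{14} = \frac{27}{14} \approx 1.9286$)
$s^{3} = \left(\frac{27}{14}\right)^{3} = \frac{19683}{2744}$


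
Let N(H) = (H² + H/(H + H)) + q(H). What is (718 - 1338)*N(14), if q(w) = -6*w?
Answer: -69750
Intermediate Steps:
N(H) = ½ + H² - 6*H (N(H) = (H² + H/(H + H)) - 6*H = (H² + H/((2*H))) - 6*H = (H² + (1/(2*H))*H) - 6*H = (H² + ½) - 6*H = (½ + H²) - 6*H = ½ + H² - 6*H)
(718 - 1338)*N(14) = (718 - 1338)*(½ + 14² - 6*14) = -620*(½ + 196 - 84) = -620*225/2 = -69750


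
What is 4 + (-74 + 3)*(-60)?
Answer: 4264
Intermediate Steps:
4 + (-74 + 3)*(-60) = 4 - 71*(-60) = 4 + 4260 = 4264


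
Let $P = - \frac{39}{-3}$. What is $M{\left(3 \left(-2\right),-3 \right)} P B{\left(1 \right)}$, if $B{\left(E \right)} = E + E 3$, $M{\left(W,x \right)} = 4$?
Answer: $208$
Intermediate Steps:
$P = 13$ ($P = \left(-39\right) \left(- \frac{1}{3}\right) = 13$)
$B{\left(E \right)} = 4 E$ ($B{\left(E \right)} = E + 3 E = 4 E$)
$M{\left(3 \left(-2\right),-3 \right)} P B{\left(1 \right)} = 4 \cdot 13 \cdot 4 \cdot 1 = 52 \cdot 4 = 208$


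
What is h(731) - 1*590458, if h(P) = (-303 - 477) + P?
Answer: -590507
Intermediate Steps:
h(P) = -780 + P
h(731) - 1*590458 = (-780 + 731) - 1*590458 = -49 - 590458 = -590507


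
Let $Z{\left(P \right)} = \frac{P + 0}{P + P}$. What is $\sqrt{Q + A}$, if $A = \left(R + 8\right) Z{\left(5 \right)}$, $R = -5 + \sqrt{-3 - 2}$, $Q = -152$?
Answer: $\frac{\sqrt{-602 + 2 i \sqrt{5}}}{2} \approx 0.045567 + 12.268 i$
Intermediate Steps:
$Z{\left(P \right)} = \frac{1}{2}$ ($Z{\left(P \right)} = \frac{P}{2 P} = P \frac{1}{2 P} = \frac{1}{2}$)
$R = -5 + i \sqrt{5}$ ($R = -5 + \sqrt{-5} = -5 + i \sqrt{5} \approx -5.0 + 2.2361 i$)
$A = \frac{3}{2} + \frac{i \sqrt{5}}{2}$ ($A = \left(\left(-5 + i \sqrt{5}\right) + 8\right) \frac{1}{2} = \left(3 + i \sqrt{5}\right) \frac{1}{2} = \frac{3}{2} + \frac{i \sqrt{5}}{2} \approx 1.5 + 1.118 i$)
$\sqrt{Q + A} = \sqrt{-152 + \left(\frac{3}{2} + \frac{i \sqrt{5}}{2}\right)} = \sqrt{- \frac{301}{2} + \frac{i \sqrt{5}}{2}}$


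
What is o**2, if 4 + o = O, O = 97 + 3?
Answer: 9216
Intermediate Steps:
O = 100
o = 96 (o = -4 + 100 = 96)
o**2 = 96**2 = 9216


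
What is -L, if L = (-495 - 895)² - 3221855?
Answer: 1289755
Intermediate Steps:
L = -1289755 (L = (-1390)² - 3221855 = 1932100 - 3221855 = -1289755)
-L = -1*(-1289755) = 1289755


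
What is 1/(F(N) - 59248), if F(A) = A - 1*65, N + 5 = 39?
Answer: -1/59279 ≈ -1.6869e-5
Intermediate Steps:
N = 34 (N = -5 + 39 = 34)
F(A) = -65 + A (F(A) = A - 65 = -65 + A)
1/(F(N) - 59248) = 1/((-65 + 34) - 59248) = 1/(-31 - 59248) = 1/(-59279) = -1/59279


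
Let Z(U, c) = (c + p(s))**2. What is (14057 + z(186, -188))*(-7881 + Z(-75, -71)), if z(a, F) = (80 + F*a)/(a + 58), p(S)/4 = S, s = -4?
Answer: -264811560/61 ≈ -4.3412e+6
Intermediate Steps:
p(S) = 4*S
Z(U, c) = (-16 + c)**2 (Z(U, c) = (c + 4*(-4))**2 = (c - 16)**2 = (-16 + c)**2)
z(a, F) = (80 + F*a)/(58 + a)
(14057 + z(186, -188))*(-7881 + Z(-75, -71)) = (14057 + (80 - 188*186)/(58 + 186))*(-7881 + (-16 - 71)**2) = (14057 + (80 - 34968)/244)*(-7881 + (-87)**2) = (14057 + (1/244)*(-34888))*(-7881 + 7569) = (14057 - 8722/61)*(-312) = (848755/61)*(-312) = -264811560/61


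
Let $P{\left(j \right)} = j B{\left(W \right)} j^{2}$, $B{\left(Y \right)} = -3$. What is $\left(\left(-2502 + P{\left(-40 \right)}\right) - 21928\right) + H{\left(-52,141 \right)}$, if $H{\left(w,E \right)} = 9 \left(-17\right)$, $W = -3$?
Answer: $167417$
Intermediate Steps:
$H{\left(w,E \right)} = -153$
$P{\left(j \right)} = - 3 j^{3}$ ($P{\left(j \right)} = j \left(- 3 j^{2}\right) = - 3 j^{3}$)
$\left(\left(-2502 + P{\left(-40 \right)}\right) - 21928\right) + H{\left(-52,141 \right)} = \left(\left(-2502 - 3 \left(-40\right)^{3}\right) - 21928\right) - 153 = \left(\left(-2502 - -192000\right) - 21928\right) - 153 = \left(\left(-2502 + 192000\right) - 21928\right) - 153 = \left(189498 - 21928\right) - 153 = 167570 - 153 = 167417$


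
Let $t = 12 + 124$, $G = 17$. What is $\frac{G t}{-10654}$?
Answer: $- \frac{1156}{5327} \approx -0.21701$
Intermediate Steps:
$t = 136$
$\frac{G t}{-10654} = \frac{17 \cdot 136}{-10654} = 2312 \left(- \frac{1}{10654}\right) = - \frac{1156}{5327}$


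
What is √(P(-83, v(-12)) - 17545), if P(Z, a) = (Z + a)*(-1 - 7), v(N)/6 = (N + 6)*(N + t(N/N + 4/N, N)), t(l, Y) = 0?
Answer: I*√20337 ≈ 142.61*I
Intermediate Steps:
v(N) = 6*N*(6 + N) (v(N) = 6*((N + 6)*(N + 0)) = 6*((6 + N)*N) = 6*(N*(6 + N)) = 6*N*(6 + N))
P(Z, a) = -8*Z - 8*a (P(Z, a) = (Z + a)*(-8) = -8*Z - 8*a)
√(P(-83, v(-12)) - 17545) = √((-8*(-83) - 48*(-12)*(6 - 12)) - 17545) = √((664 - 48*(-12)*(-6)) - 17545) = √((664 - 8*432) - 17545) = √((664 - 3456) - 17545) = √(-2792 - 17545) = √(-20337) = I*√20337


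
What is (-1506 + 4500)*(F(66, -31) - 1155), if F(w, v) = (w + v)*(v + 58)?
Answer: -628740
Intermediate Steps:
F(w, v) = (58 + v)*(v + w) (F(w, v) = (v + w)*(58 + v) = (58 + v)*(v + w))
(-1506 + 4500)*(F(66, -31) - 1155) = (-1506 + 4500)*(((-31)² + 58*(-31) + 58*66 - 31*66) - 1155) = 2994*((961 - 1798 + 3828 - 2046) - 1155) = 2994*(945 - 1155) = 2994*(-210) = -628740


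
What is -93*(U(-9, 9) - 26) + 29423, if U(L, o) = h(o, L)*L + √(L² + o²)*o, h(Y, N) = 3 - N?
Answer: 41885 - 7533*√2 ≈ 31232.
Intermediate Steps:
U(L, o) = L*(3 - L) + o*√(L² + o²) (U(L, o) = (3 - L)*L + √(L² + o²)*o = L*(3 - L) + o*√(L² + o²))
-93*(U(-9, 9) - 26) + 29423 = -93*((9*√((-9)² + 9²) - 1*(-9)*(-3 - 9)) - 26) + 29423 = -93*((9*√(81 + 81) - 1*(-9)*(-12)) - 26) + 29423 = -93*((9*√162 - 108) - 26) + 29423 = -93*((9*(9*√2) - 108) - 26) + 29423 = -93*((81*√2 - 108) - 26) + 29423 = -93*((-108 + 81*√2) - 26) + 29423 = -93*(-134 + 81*√2) + 29423 = (12462 - 7533*√2) + 29423 = 41885 - 7533*√2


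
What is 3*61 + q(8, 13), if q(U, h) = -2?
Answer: 181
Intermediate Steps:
3*61 + q(8, 13) = 3*61 - 2 = 183 - 2 = 181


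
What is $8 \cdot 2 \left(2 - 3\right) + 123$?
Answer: $107$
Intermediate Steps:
$8 \cdot 2 \left(2 - 3\right) + 123 = 8 \cdot 2 \left(-1\right) + 123 = 8 \left(-2\right) + 123 = -16 + 123 = 107$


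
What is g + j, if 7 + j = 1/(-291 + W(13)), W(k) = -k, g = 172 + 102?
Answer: 81167/304 ≈ 267.00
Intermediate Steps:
g = 274
j = -2129/304 (j = -7 + 1/(-291 - 1*13) = -7 + 1/(-291 - 13) = -7 + 1/(-304) = -7 - 1/304 = -2129/304 ≈ -7.0033)
g + j = 274 - 2129/304 = 81167/304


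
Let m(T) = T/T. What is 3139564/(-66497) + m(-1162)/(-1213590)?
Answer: -3810143541257/80700094230 ≈ -47.214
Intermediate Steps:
m(T) = 1
3139564/(-66497) + m(-1162)/(-1213590) = 3139564/(-66497) + 1/(-1213590) = 3139564*(-1/66497) + 1*(-1/1213590) = -3139564/66497 - 1/1213590 = -3810143541257/80700094230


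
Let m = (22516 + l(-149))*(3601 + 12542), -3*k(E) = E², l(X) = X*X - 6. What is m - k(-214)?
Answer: 2165354815/3 ≈ 7.2178e+8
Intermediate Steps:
l(X) = -6 + X² (l(X) = X² - 6 = -6 + X²)
k(E) = -E²/3
m = 721769673 (m = (22516 + (-6 + (-149)²))*(3601 + 12542) = (22516 + (-6 + 22201))*16143 = (22516 + 22195)*16143 = 44711*16143 = 721769673)
m - k(-214) = 721769673 - (-1)*(-214)²/3 = 721769673 - (-1)*45796/3 = 721769673 - 1*(-45796/3) = 721769673 + 45796/3 = 2165354815/3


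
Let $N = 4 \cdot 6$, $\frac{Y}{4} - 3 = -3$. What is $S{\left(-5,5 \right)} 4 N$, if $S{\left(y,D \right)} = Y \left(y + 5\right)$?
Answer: $0$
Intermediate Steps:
$Y = 0$ ($Y = 12 + 4 \left(-3\right) = 12 - 12 = 0$)
$S{\left(y,D \right)} = 0$ ($S{\left(y,D \right)} = 0 \left(y + 5\right) = 0 \left(5 + y\right) = 0$)
$N = 24$
$S{\left(-5,5 \right)} 4 N = 0 \cdot 4 \cdot 24 = 0 \cdot 96 = 0$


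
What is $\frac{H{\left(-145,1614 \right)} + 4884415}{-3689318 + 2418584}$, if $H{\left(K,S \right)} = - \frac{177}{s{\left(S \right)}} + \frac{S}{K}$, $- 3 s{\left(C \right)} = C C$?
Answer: $- \frac{68331800686213}{17777306041640} \approx -3.8438$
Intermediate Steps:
$s{\left(C \right)} = - \frac{C^{2}}{3}$ ($s{\left(C \right)} = - \frac{C C}{3} = - \frac{C^{2}}{3}$)
$H{\left(K,S \right)} = \frac{531}{S^{2}} + \frac{S}{K}$ ($H{\left(K,S \right)} = - \frac{177}{\left(- \frac{1}{3}\right) S^{2}} + \frac{S}{K} = - 177 \left(- \frac{3}{S^{2}}\right) + \frac{S}{K} = \frac{531}{S^{2}} + \frac{S}{K}$)
$\frac{H{\left(-145,1614 \right)} + 4884415}{-3689318 + 2418584} = \frac{\left(\frac{531}{2604996} + \frac{1614}{-145}\right) + 4884415}{-3689318 + 2418584} = \frac{\left(531 \cdot \frac{1}{2604996} + 1614 \left(- \frac{1}{145}\right)\right) + 4884415}{-1270734} = \left(\left(\frac{59}{289444} - \frac{1614}{145}\right) + 4884415\right) \left(- \frac{1}{1270734}\right) = \left(- \frac{467154061}{41969380} + 4884415\right) \left(- \frac{1}{1270734}\right) = \frac{204995402058639}{41969380} \left(- \frac{1}{1270734}\right) = - \frac{68331800686213}{17777306041640}$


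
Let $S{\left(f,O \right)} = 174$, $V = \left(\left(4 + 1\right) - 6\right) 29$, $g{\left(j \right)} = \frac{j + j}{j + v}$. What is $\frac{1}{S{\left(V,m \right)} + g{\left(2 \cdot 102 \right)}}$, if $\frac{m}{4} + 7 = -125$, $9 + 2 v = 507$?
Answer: $\frac{151}{26410} \approx 0.0057175$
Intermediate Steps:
$v = 249$ ($v = - \frac{9}{2} + \frac{1}{2} \cdot 507 = - \frac{9}{2} + \frac{507}{2} = 249$)
$m = -528$ ($m = -28 + 4 \left(-125\right) = -28 - 500 = -528$)
$g{\left(j \right)} = \frac{2 j}{249 + j}$ ($g{\left(j \right)} = \frac{j + j}{j + 249} = \frac{2 j}{249 + j}$)
$V = -29$ ($V = \left(5 - 6\right) 29 = \left(-1\right) 29 = -29$)
$\frac{1}{S{\left(V,m \right)} + g{\left(2 \cdot 102 \right)}} = \frac{1}{174 + \frac{2 \cdot 2 \cdot 102}{249 + 2 \cdot 102}} = \frac{1}{174 + 2 \cdot 204 \frac{1}{249 + 204}} = \frac{1}{174 + 2 \cdot 204 \cdot \frac{1}{453}} = \frac{1}{174 + \frac{136}{151}} = \frac{1}{\frac{26410}{151}} = \frac{151}{26410}$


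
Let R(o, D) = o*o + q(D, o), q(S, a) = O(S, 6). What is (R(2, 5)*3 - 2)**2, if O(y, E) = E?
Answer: 784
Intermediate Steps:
q(S, a) = 6
R(o, D) = 6 + o**2 (R(o, D) = o*o + 6 = o**2 + 6 = 6 + o**2)
(R(2, 5)*3 - 2)**2 = ((6 + 2**2)*3 - 2)**2 = ((6 + 4)*3 - 2)**2 = (10*3 - 2)**2 = (30 - 2)**2 = 28**2 = 784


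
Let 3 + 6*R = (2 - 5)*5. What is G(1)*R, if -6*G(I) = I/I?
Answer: ½ ≈ 0.50000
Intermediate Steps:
G(I) = -⅙ (G(I) = -I/(6*I) = -⅙*1 = -⅙)
R = -3 (R = -½ + ((2 - 5)*5)/6 = -½ + (-3*5)/6 = -½ + (⅙)*(-15) = -½ - 5/2 = -3)
G(1)*R = -⅙*(-3) = ½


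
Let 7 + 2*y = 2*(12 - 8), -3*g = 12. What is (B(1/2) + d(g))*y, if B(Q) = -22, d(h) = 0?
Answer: -11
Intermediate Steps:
g = -4 (g = -⅓*12 = -4)
y = ½ (y = -7/2 + (2*(12 - 8))/2 = -7/2 + (2*4)/2 = -7/2 + (½)*8 = -7/2 + 4 = ½ ≈ 0.50000)
(B(1/2) + d(g))*y = (-22 + 0)*(½) = -22*½ = -11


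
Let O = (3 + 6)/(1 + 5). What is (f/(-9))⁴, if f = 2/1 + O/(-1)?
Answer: 1/104976 ≈ 9.5260e-6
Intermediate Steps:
O = 3/2 (O = 9/6 = 9*(⅙) = 3/2 ≈ 1.5000)
f = ½ (f = 2/1 + (3/2)/(-1) = 2*1 + (3/2)*(-1) = 2 - 3/2 = ½ ≈ 0.50000)
(f/(-9))⁴ = ((½)/(-9))⁴ = ((½)*(-⅑))⁴ = (-1/18)⁴ = 1/104976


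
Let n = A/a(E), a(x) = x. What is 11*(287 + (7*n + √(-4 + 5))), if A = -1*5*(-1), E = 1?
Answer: 3553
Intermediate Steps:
A = 5 (A = -5*(-1) = 5)
n = 5 (n = 5/1 = 5*1 = 5)
11*(287 + (7*n + √(-4 + 5))) = 11*(287 + (7*5 + √(-4 + 5))) = 11*(287 + (35 + √1)) = 11*(287 + (35 + 1)) = 11*(287 + 36) = 11*323 = 3553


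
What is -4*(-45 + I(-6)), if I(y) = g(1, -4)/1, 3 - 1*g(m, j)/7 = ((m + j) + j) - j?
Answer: 12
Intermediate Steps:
g(m, j) = 21 - 7*j - 7*m (g(m, j) = 21 - 7*(((m + j) + j) - j) = 21 - 7*(((j + m) + j) - j) = 21 - 7*((m + 2*j) - j) = 21 - 7*(j + m) = 21 + (-7*j - 7*m) = 21 - 7*j - 7*m)
I(y) = 42 (I(y) = (21 - 7*(-4) - 7*1)/1 = (21 + 28 - 7)*1 = 42*1 = 42)
-4*(-45 + I(-6)) = -4*(-45 + 42) = -4*(-3) = 12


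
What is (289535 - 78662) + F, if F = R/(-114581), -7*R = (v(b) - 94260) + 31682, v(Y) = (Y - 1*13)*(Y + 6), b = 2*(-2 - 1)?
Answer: 169134211913/802067 ≈ 2.1087e+5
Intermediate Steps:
b = -6 (b = 2*(-3) = -6)
v(Y) = (-13 + Y)*(6 + Y) (v(Y) = (Y - 13)*(6 + Y) = (-13 + Y)*(6 + Y))
R = 62578/7 (R = -(((-78 + (-6)**2 - 7*(-6)) - 94260) + 31682)/7 = -(((-78 + 36 + 42) - 94260) + 31682)/7 = -((0 - 94260) + 31682)/7 = -(-94260 + 31682)/7 = -1/7*(-62578) = 62578/7 ≈ 8939.7)
F = -62578/802067 (F = (62578/7)/(-114581) = (62578/7)*(-1/114581) = -62578/802067 ≈ -0.078021)
(289535 - 78662) + F = (289535 - 78662) - 62578/802067 = 210873 - 62578/802067 = 169134211913/802067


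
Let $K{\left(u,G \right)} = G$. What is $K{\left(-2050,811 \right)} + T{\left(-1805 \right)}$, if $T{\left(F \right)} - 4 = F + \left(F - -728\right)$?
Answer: $-2067$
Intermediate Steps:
$T{\left(F \right)} = 732 + 2 F$ ($T{\left(F \right)} = 4 + \left(F + \left(F - -728\right)\right) = 4 + \left(F + \left(F + 728\right)\right) = 4 + \left(F + \left(728 + F\right)\right) = 4 + \left(728 + 2 F\right) = 732 + 2 F$)
$K{\left(-2050,811 \right)} + T{\left(-1805 \right)} = 811 + \left(732 + 2 \left(-1805\right)\right) = 811 + \left(732 - 3610\right) = 811 - 2878 = -2067$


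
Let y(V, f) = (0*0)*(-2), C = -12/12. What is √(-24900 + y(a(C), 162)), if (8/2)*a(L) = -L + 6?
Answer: 10*I*√249 ≈ 157.8*I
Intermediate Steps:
C = -1 (C = -12*1/12 = -1)
a(L) = 3/2 - L/4 (a(L) = (-L + 6)/4 = (6 - L)/4 = 3/2 - L/4)
y(V, f) = 0 (y(V, f) = 0*(-2) = 0)
√(-24900 + y(a(C), 162)) = √(-24900 + 0) = √(-24900) = 10*I*√249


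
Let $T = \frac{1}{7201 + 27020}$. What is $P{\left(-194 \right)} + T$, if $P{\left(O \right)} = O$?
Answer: $- \frac{6638873}{34221} \approx -194.0$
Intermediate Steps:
$T = \frac{1}{34221} \approx 2.9222 \cdot 10^{-5}$
$P{\left(-194 \right)} + T = -194 + \frac{1}{34221} = - \frac{6638873}{34221}$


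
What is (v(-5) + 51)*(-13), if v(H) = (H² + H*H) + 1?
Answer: -1326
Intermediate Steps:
v(H) = 1 + 2*H² (v(H) = (H² + H²) + 1 = 2*H² + 1 = 1 + 2*H²)
(v(-5) + 51)*(-13) = ((1 + 2*(-5)²) + 51)*(-13) = ((1 + 2*25) + 51)*(-13) = ((1 + 50) + 51)*(-13) = (51 + 51)*(-13) = 102*(-13) = -1326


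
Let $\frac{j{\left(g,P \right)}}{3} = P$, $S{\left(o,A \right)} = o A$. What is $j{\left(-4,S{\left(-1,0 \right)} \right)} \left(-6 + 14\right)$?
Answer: $0$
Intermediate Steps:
$S{\left(o,A \right)} = A o$
$j{\left(g,P \right)} = 3 P$
$j{\left(-4,S{\left(-1,0 \right)} \right)} \left(-6 + 14\right) = 3 \cdot 0 \left(-1\right) \left(-6 + 14\right) = 3 \cdot 0 \cdot 8 = 0 \cdot 8 = 0$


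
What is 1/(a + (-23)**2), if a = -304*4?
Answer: -1/687 ≈ -0.0014556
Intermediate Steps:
a = -1216
1/(a + (-23)**2) = 1/(-1216 + (-23)**2) = 1/(-1216 + 529) = 1/(-687) = -1/687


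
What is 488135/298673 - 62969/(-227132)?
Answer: 129678218957/67838195836 ≈ 1.9116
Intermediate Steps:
488135/298673 - 62969/(-227132) = 488135*(1/298673) - 62969*(-1/227132) = 488135/298673 + 62969/227132 = 129678218957/67838195836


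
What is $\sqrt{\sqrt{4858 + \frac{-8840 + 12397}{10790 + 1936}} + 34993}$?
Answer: $\frac{\sqrt{629683778052 + 4242 \sqrt{87422621510}}}{4242} \approx 187.25$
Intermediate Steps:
$\sqrt{\sqrt{4858 + \frac{-8840 + 12397}{10790 + 1936}} + 34993} = \sqrt{\sqrt{4858 + \frac{3557}{12726}} + 34993} = \sqrt{\sqrt{\frac{61826465}{12726}} + 34993} = \sqrt{\frac{\sqrt{87422621510}}{4242} + 34993} = \sqrt{34993 + \frac{\sqrt{87422621510}}{4242}}$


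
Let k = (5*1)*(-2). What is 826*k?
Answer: -8260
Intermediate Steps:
k = -10 (k = 5*(-2) = -10)
826*k = 826*(-10) = -8260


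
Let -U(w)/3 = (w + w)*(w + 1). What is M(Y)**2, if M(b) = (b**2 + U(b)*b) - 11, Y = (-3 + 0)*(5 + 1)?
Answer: 1112956321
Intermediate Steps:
U(w) = -6*w*(1 + w) (U(w) = -3*(w + w)*(w + 1) = -3*2*w*(1 + w) = -6*w*(1 + w))
Y = -18 (Y = -3*6 = -18)
M(b) = -11 + b**2 - 6*b**2*(1 + b) (M(b) = (b**2 + (-6*b*(1 + b))*b) - 11 = (b**2 - 6*b**2*(1 + b)) - 11 = -11 + b**2 - 6*b**2*(1 + b))
M(Y)**2 = (-11 - 6*(-18)**3 - 5*(-18)**2)**2 = (-11 - 6*(-5832) - 5*324)**2 = (-11 + 34992 - 1620)**2 = 33361**2 = 1112956321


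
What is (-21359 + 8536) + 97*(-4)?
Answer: -13211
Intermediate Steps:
(-21359 + 8536) + 97*(-4) = -12823 - 388 = -13211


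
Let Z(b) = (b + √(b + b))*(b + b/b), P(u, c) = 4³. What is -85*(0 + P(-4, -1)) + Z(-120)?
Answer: 8840 - 476*I*√15 ≈ 8840.0 - 1843.5*I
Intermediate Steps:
P(u, c) = 64
Z(b) = (1 + b)*(b + √2*√b) (Z(b) = (b + √(2*b))*(b + 1) = (b + √2*√b)*(1 + b) = (1 + b)*(b + √2*√b))
-85*(0 + P(-4, -1)) + Z(-120) = -85*(0 + 64) + (-120 + (-120)² + √2*√(-120) + √2*(-120)^(3/2)) = -85*64 + (-120 + 14400 + √2*(2*I*√30) + √2*(-240*I*√30)) = -5440 + (-120 + 14400 + 4*I*√15 - 480*I*√15) = -5440 + (14280 - 476*I*√15) = 8840 - 476*I*√15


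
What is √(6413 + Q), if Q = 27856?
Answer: √34269 ≈ 185.12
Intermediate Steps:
√(6413 + Q) = √(6413 + 27856) = √34269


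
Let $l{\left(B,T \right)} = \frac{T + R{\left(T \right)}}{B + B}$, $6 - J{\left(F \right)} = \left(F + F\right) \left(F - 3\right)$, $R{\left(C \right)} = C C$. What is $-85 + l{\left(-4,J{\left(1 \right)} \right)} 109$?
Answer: $- \frac{6335}{4} \approx -1583.8$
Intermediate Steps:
$R{\left(C \right)} = C^{2}$
$J{\left(F \right)} = 6 - 2 F \left(-3 + F\right)$ ($J{\left(F \right)} = 6 - \left(F + F\right) \left(F - 3\right) = 6 - 2 F \left(-3 + F\right)$)
$l{\left(B,T \right)} = \frac{T + T^{2}}{2 B}$ ($l{\left(B,T \right)} = \frac{T + T^{2}}{B + B} = \frac{T + T^{2}}{2 B}$)
$-85 + l{\left(-4,J{\left(1 \right)} \right)} 109 = -85 + \frac{\left(6 - 2 \cdot 1^{2} + 6 \cdot 1\right) \left(1 + \left(6 - 2 \cdot 1^{2} + 6 \cdot 1\right)\right)}{2 \left(-4\right)} 109 = -85 + \frac{1}{2} \left(6 - 2 + 6\right) \left(- \frac{1}{4}\right) \left(1 + \left(6 - 2 + 6\right)\right) 109 = -85 + \frac{1}{2} \cdot 10 \left(- \frac{1}{4}\right) \left(1 + 10\right) 109 = -85 + \frac{1}{2} \cdot 10 \left(- \frac{1}{4}\right) 11 \cdot 109 = -85 - \frac{5995}{4} = - \frac{6335}{4}$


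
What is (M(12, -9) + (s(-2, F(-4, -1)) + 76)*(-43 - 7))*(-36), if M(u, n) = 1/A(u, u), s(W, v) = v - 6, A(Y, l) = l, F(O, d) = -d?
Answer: 127797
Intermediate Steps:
s(W, v) = -6 + v
M(u, n) = 1/u
(M(12, -9) + (s(-2, F(-4, -1)) + 76)*(-43 - 7))*(-36) = (1/12 + ((-6 - 1*(-1)) + 76)*(-43 - 7))*(-36) = (1/12 + ((-6 + 1) + 76)*(-50))*(-36) = (1/12 + (-5 + 76)*(-50))*(-36) = (1/12 + 71*(-50))*(-36) = (1/12 - 3550)*(-36) = -42599/12*(-36) = 127797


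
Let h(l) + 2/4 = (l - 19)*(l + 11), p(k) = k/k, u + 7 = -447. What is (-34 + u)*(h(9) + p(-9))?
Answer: 97356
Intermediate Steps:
u = -454 (u = -7 - 447 = -454)
p(k) = 1
h(l) = -½ + (-19 + l)*(11 + l) (h(l) = -½ + (l - 19)*(l + 11) = -½ + (-19 + l)*(11 + l))
(-34 + u)*(h(9) + p(-9)) = (-34 - 454)*((-419/2 + 9² - 8*9) + 1) = -488*((-419/2 + 81 - 72) + 1) = -488*(-401/2 + 1) = -488*(-399/2) = 97356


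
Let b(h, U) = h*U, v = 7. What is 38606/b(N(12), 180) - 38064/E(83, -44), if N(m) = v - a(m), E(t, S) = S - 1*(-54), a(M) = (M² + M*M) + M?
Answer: -100394071/26370 ≈ -3807.1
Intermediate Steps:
a(M) = M + 2*M² (a(M) = (M² + M²) + M = 2*M² + M = M + 2*M²)
E(t, S) = 54 + S (E(t, S) = S + 54 = 54 + S)
N(m) = 7 - m*(1 + 2*m)
b(h, U) = U*h
38606/b(N(12), 180) - 38064/E(83, -44) = 38606/((180*(7 - 1*12*(1 + 2*12)))) - 38064/(54 - 44) = 38606/((180*(7 - 1*12*(1 + 24)))) - 38064/10 = 38606/((180*(7 - 1*12*25))) - 38064*⅒ = 38606/((180*(7 - 300))) - 19032/5 = 38606/((180*(-293))) - 19032/5 = 38606/(-52740) - 19032/5 = 38606*(-1/52740) - 19032/5 = -19303/26370 - 19032/5 = -100394071/26370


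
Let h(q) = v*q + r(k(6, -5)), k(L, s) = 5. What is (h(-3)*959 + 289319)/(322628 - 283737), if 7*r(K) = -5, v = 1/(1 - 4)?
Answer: 289593/38891 ≈ 7.4463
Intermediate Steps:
v = -⅓ (v = 1/(-3) = -⅓ ≈ -0.33333)
r(K) = -5/7 (r(K) = (⅐)*(-5) = -5/7)
h(q) = -5/7 - q/3 (h(q) = -q/3 - 5/7 = -5/7 - q/3)
(h(-3)*959 + 289319)/(322628 - 283737) = ((-5/7 - ⅓*(-3))*959 + 289319)/(322628 - 283737) = ((-5/7 + 1)*959 + 289319)/38891 = ((2/7)*959 + 289319)*(1/38891) = (274 + 289319)*(1/38891) = 289593*(1/38891) = 289593/38891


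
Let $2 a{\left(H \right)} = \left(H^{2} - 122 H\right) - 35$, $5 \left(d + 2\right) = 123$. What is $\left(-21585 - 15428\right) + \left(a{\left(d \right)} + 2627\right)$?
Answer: $- \frac{888168}{25} \approx -35527.0$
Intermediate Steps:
$d = \frac{113}{5}$ ($d = -2 + \frac{1}{5} \cdot 123 = -2 + \frac{123}{5} = \frac{113}{5} \approx 22.6$)
$a{\left(H \right)} = - \frac{35}{2} + \frac{H^{2}}{2} - 61 H$ ($a{\left(H \right)} = \frac{\left(H^{2} - 122 H\right) - 35}{2} = \frac{-35 + H^{2} - 122 H}{2} = - \frac{35}{2} + \frac{H^{2}}{2} - 61 H$)
$\left(-21585 - 15428\right) + \left(a{\left(d \right)} + 2627\right) = \left(-21585 - 15428\right) + \left(\left(- \frac{35}{2} + \frac{\left(\frac{113}{5}\right)^{2}}{2} - \frac{6893}{5}\right) + 2627\right) = -37013 + \left(\left(- \frac{35}{2} + \frac{1}{2} \cdot \frac{12769}{25} - \frac{6893}{5}\right) + 2627\right) = -37013 + \left(\left(- \frac{35}{2} + \frac{12769}{50} - \frac{6893}{5}\right) + 2627\right) = -37013 + \left(- \frac{28518}{25} + 2627\right) = -37013 + \frac{37157}{25} = - \frac{888168}{25}$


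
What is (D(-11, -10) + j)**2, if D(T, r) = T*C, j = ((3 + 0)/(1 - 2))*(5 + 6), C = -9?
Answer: 4356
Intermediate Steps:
j = -33 (j = (3/(-1))*11 = (3*(-1))*11 = -3*11 = -33)
D(T, r) = -9*T (D(T, r) = T*(-9) = -9*T)
(D(-11, -10) + j)**2 = (-9*(-11) - 33)**2 = (99 - 33)**2 = 66**2 = 4356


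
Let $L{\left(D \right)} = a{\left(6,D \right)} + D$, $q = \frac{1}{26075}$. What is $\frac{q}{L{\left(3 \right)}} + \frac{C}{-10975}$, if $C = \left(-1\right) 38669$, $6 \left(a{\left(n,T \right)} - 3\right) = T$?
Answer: $\frac{524313849}{148810025} \approx 3.5234$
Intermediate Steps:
$a{\left(n,T \right)} = 3 + \frac{T}{6}$
$q = \frac{1}{26075} \approx 3.8351 \cdot 10^{-5}$
$L{\left(D \right)} = 3 + \frac{7 D}{6}$ ($L{\left(D \right)} = \left(3 + \frac{D}{6}\right) + D = 3 + \frac{7 D}{6}$)
$C = -38669$
$\frac{q}{L{\left(3 \right)}} + \frac{C}{-10975} = \frac{1}{26075 \left(3 + \frac{7}{6} \cdot 3\right)} - \frac{38669}{-10975} = \frac{1}{26075 \left(3 + \frac{7}{2}\right)} - - \frac{38669}{10975} = \frac{1}{26075 \cdot \frac{13}{2}} + \frac{38669}{10975} = \frac{1}{26075} \cdot \frac{2}{13} + \frac{38669}{10975} = \frac{2}{338975} + \frac{38669}{10975} = \frac{524313849}{148810025}$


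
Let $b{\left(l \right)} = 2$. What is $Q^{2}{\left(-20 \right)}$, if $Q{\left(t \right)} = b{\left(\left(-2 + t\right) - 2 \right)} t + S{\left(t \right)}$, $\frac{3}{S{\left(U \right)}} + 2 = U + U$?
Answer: $\frac{314721}{196} \approx 1605.7$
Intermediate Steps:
$S{\left(U \right)} = \frac{3}{-2 + 2 U}$ ($S{\left(U \right)} = \frac{3}{-2 + \left(U + U\right)} = \frac{3}{-2 + 2 U}$)
$Q{\left(t \right)} = 2 t + \frac{3}{2 \left(-1 + t\right)}$
$Q^{2}{\left(-20 \right)} = \left(\frac{3 + 4 \left(-20\right) \left(-1 - 20\right)}{2 \left(-1 - 20\right)}\right)^{2} = \left(\frac{3 + 4 \left(-20\right) \left(-21\right)}{2 \left(-21\right)}\right)^{2} = \left(\frac{1}{2} \left(- \frac{1}{21}\right) \left(3 + 1680\right)\right)^{2} = \left(\frac{1}{2} \left(- \frac{1}{21}\right) 1683\right)^{2} = \left(- \frac{561}{14}\right)^{2} = \frac{314721}{196}$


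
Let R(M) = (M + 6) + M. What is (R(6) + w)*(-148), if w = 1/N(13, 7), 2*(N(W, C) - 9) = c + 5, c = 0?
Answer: -61568/23 ≈ -2676.9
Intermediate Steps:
N(W, C) = 23/2 (N(W, C) = 9 + (0 + 5)/2 = 9 + (½)*5 = 9 + 5/2 = 23/2)
w = 2/23 (w = 1/(23/2) = 2/23 ≈ 0.086957)
R(M) = 6 + 2*M (R(M) = (6 + M) + M = 6 + 2*M)
(R(6) + w)*(-148) = ((6 + 2*6) + 2/23)*(-148) = ((6 + 12) + 2/23)*(-148) = (18 + 2/23)*(-148) = (416/23)*(-148) = -61568/23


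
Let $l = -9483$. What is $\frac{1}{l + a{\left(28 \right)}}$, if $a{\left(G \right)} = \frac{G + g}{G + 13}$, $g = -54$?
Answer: $- \frac{41}{388829} \approx -0.00010544$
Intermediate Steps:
$a{\left(G \right)} = \frac{-54 + G}{13 + G}$ ($a{\left(G \right)} = \frac{G - 54}{G + 13} = \frac{-54 + G}{13 + G}$)
$\frac{1}{l + a{\left(28 \right)}} = \frac{1}{-9483 + \frac{-54 + 28}{13 + 28}} = \frac{1}{-9483 + \frac{1}{41} \left(-26\right)} = \frac{1}{-9483 - \frac{26}{41}} = \frac{1}{- \frac{388829}{41}} = - \frac{41}{388829}$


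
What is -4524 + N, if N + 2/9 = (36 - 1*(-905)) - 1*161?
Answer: -33698/9 ≈ -3744.2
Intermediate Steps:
N = 7018/9 (N = -2/9 + ((36 - 1*(-905)) - 1*161) = -2/9 + ((36 + 905) - 161) = -2/9 + (941 - 161) = -2/9 + 780 = 7018/9 ≈ 779.78)
-4524 + N = -4524 + 7018/9 = -33698/9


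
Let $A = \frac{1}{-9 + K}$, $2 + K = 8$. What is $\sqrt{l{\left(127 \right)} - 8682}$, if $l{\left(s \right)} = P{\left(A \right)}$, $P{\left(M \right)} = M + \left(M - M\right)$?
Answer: $\frac{61 i \sqrt{21}}{3} \approx 93.179 i$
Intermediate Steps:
$K = 6$ ($K = -2 + 8 = 6$)
$A = - \frac{1}{3}$ ($A = \frac{1}{-9 + 6} = \frac{1}{-3} = - \frac{1}{3} \approx -0.33333$)
$P{\left(M \right)} = M$ ($P{\left(M \right)} = M + 0 = M$)
$l{\left(s \right)} = - \frac{1}{3}$
$\sqrt{l{\left(127 \right)} - 8682} = \sqrt{- \frac{1}{3} - 8682} = \sqrt{- \frac{26047}{3}} = \frac{61 i \sqrt{21}}{3}$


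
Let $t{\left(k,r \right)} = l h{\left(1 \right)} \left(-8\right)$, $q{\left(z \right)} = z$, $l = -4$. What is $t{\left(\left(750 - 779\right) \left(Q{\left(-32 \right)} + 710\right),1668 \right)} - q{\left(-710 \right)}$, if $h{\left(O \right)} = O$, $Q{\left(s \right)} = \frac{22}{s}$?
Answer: $742$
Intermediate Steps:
$t{\left(k,r \right)} = 32$ ($t{\left(k,r \right)} = \left(-4\right) 1 \left(-8\right) = \left(-4\right) \left(-8\right) = 32$)
$t{\left(\left(750 - 779\right) \left(Q{\left(-32 \right)} + 710\right),1668 \right)} - q{\left(-710 \right)} = 32 - -710 = 32 + 710 = 742$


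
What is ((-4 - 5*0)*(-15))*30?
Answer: 1800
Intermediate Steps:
((-4 - 5*0)*(-15))*30 = ((-4 + 0)*(-15))*30 = -4*(-15)*30 = 60*30 = 1800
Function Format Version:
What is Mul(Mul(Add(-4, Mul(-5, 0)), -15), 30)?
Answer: 1800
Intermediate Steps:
Mul(Mul(Add(-4, Mul(-5, 0)), -15), 30) = Mul(Mul(Add(-4, 0), -15), 30) = Mul(Mul(-4, -15), 30) = Mul(60, 30) = 1800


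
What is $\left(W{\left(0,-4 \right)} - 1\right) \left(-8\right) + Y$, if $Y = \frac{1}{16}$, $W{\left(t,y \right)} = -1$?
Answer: $\frac{257}{16} \approx 16.063$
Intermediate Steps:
$Y = \frac{1}{16} \approx 0.0625$
$\left(W{\left(0,-4 \right)} - 1\right) \left(-8\right) + Y = \left(-1 - 1\right) \left(-8\right) + \frac{1}{16} = \left(-2\right) \left(-8\right) + \frac{1}{16} = 16 + \frac{1}{16} = \frac{257}{16}$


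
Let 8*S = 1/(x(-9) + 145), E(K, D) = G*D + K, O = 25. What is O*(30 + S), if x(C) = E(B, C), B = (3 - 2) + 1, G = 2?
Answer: 774025/1032 ≈ 750.02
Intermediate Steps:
B = 2 (B = 1 + 1 = 2)
E(K, D) = K + 2*D (E(K, D) = 2*D + K = K + 2*D)
x(C) = 2 + 2*C
S = 1/1032 (S = 1/(8*((2 + 2*(-9)) + 145)) = 1/(8*((2 - 18) + 145)) = 1/(8*(-16 + 145)) = (⅛)/129 = (⅛)*(1/129) = 1/1032 ≈ 0.00096899)
O*(30 + S) = 25*(30 + 1/1032) = 25*(30961/1032) = 774025/1032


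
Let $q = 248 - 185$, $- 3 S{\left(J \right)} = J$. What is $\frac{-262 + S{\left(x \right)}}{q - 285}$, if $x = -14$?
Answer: $\frac{386}{333} \approx 1.1592$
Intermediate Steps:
$S{\left(J \right)} = - \frac{J}{3}$
$q = 63$ ($q = 248 - 185 = 63$)
$\frac{-262 + S{\left(x \right)}}{q - 285} = \frac{-262 - - \frac{14}{3}}{63 - 285} = \frac{-262 + \frac{14}{3}}{-222} = \left(- \frac{772}{3}\right) \left(- \frac{1}{222}\right) = \frac{386}{333}$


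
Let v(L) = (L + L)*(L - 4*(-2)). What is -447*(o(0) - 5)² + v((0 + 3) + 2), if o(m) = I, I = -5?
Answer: -44570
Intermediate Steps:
o(m) = -5
v(L) = 2*L*(8 + L) (v(L) = (2*L)*(L + 8) = (2*L)*(8 + L) = 2*L*(8 + L))
-447*(o(0) - 5)² + v((0 + 3) + 2) = -447*(-5 - 5)² + 2*((0 + 3) + 2)*(8 + ((0 + 3) + 2)) = -447*(-10)² + 2*(3 + 2)*(8 + (3 + 2)) = -447*100 + 2*5*(8 + 5) = -44700 + 2*5*13 = -44700 + 130 = -44570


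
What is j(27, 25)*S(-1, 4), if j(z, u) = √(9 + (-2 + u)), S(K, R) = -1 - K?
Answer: 0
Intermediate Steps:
j(z, u) = √(7 + u)
j(27, 25)*S(-1, 4) = √(7 + 25)*(-1 - 1*(-1)) = √32*(-1 + 1) = (4*√2)*0 = 0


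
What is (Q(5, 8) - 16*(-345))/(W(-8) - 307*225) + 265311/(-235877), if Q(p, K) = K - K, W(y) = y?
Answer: -19630520853/16295090791 ≈ -1.2047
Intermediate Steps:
Q(p, K) = 0
(Q(5, 8) - 16*(-345))/(W(-8) - 307*225) + 265311/(-235877) = (0 - 16*(-345))/(-8 - 307*225) + 265311/(-235877) = (0 + 5520)/(-8 - 69075) + 265311*(-1/235877) = 5520/(-69083) - 265311/235877 = 5520*(-1/69083) - 265311/235877 = -5520/69083 - 265311/235877 = -19630520853/16295090791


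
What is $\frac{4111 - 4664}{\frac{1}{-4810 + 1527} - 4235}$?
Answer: $\frac{1815499}{13903506} \approx 0.13058$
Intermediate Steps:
$\frac{4111 - 4664}{\frac{1}{-4810 + 1527} - 4235} = - \frac{553}{\frac{1}{-3283} - 4235} = - \frac{553}{- \frac{1}{3283} - 4235} = - \frac{553}{- \frac{13903506}{3283}} = \left(-553\right) \left(- \frac{3283}{13903506}\right) = \frac{1815499}{13903506}$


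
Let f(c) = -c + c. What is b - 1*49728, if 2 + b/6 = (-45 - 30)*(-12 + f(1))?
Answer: -44340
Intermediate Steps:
f(c) = 0
b = 5388 (b = -12 + 6*((-45 - 30)*(-12 + 0)) = -12 + 6*(-75*(-12)) = -12 + 6*900 = -12 + 5400 = 5388)
b - 1*49728 = 5388 - 1*49728 = 5388 - 49728 = -44340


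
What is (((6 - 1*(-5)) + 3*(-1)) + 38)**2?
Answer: 2116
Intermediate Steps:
(((6 - 1*(-5)) + 3*(-1)) + 38)**2 = (((6 + 5) - 3) + 38)**2 = ((11 - 3) + 38)**2 = (8 + 38)**2 = 46**2 = 2116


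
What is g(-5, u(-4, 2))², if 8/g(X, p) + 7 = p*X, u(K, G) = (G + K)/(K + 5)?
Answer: 64/9 ≈ 7.1111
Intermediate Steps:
u(K, G) = (G + K)/(5 + K)
g(X, p) = 8/(-7 + X*p) (g(X, p) = 8/(-7 + p*X) = 8/(-7 + X*p))
g(-5, u(-4, 2))² = (8/(-7 - 5*(2 - 4)/(5 - 4)))² = (8/(-7 - 5*(-2)/1))² = (8/(-7 - 5*(-2)))² = (8/(-7 + 10))² = (8/3)² = 64/9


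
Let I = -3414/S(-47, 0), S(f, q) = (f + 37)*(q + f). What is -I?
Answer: 1707/235 ≈ 7.2638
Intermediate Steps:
S(f, q) = (37 + f)*(f + q)
I = -1707/235 (I = -3414/((-47)² + 37*(-47) + 37*0 - 47*0) = -3414/(2209 - 1739 + 0 + 0) = -3414/470 = -3414*1/470 = -1707/235 ≈ -7.2638)
-I = -1*(-1707/235) = 1707/235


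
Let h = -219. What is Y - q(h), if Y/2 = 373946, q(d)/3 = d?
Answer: 748549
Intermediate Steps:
q(d) = 3*d
Y = 747892 (Y = 2*373946 = 747892)
Y - q(h) = 747892 - 3*(-219) = 747892 - 1*(-657) = 747892 + 657 = 748549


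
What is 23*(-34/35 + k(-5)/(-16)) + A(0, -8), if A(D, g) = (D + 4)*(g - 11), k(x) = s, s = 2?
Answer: -28341/280 ≈ -101.22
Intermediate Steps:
k(x) = 2
A(D, g) = (-11 + g)*(4 + D) (A(D, g) = (4 + D)*(-11 + g) = (-11 + g)*(4 + D))
23*(-34/35 + k(-5)/(-16)) + A(0, -8) = 23*(-34/35 + 2/(-16)) + (-44 - 11*0 + 4*(-8) + 0*(-8)) = 23*(-34*1/35 + 2*(-1/16)) + (-44 + 0 - 32 + 0) = 23*(-34/35 - ⅛) - 76 = 23*(-307/280) - 76 = -7061/280 - 76 = -28341/280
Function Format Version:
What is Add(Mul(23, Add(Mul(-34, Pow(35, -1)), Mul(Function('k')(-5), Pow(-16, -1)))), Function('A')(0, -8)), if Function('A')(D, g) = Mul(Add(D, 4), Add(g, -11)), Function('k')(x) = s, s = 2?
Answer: Rational(-28341, 280) ≈ -101.22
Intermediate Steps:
Function('k')(x) = 2
Function('A')(D, g) = Mul(Add(-11, g), Add(4, D)) (Function('A')(D, g) = Mul(Add(4, D), Add(-11, g)) = Mul(Add(-11, g), Add(4, D)))
Add(Mul(23, Add(Mul(-34, Pow(35, -1)), Mul(Function('k')(-5), Pow(-16, -1)))), Function('A')(0, -8)) = Add(Mul(23, Add(Mul(-34, Pow(35, -1)), Mul(2, Pow(-16, -1)))), Add(-44, Mul(-11, 0), Mul(4, -8), Mul(0, -8))) = Add(Mul(23, Add(Mul(-34, Rational(1, 35)), Mul(2, Rational(-1, 16)))), Add(-44, 0, -32, 0)) = Add(Mul(23, Add(Rational(-34, 35), Rational(-1, 8))), -76) = Add(Mul(23, Rational(-307, 280)), -76) = Add(Rational(-7061, 280), -76) = Rational(-28341, 280)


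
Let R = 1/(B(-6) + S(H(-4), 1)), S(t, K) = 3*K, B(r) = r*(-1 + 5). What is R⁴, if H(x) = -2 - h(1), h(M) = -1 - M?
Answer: 1/194481 ≈ 5.1419e-6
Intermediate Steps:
B(r) = 4*r (B(r) = r*4 = 4*r)
H(x) = 0 (H(x) = -2 - (-1 - 1*1) = -2 - (-1 - 1) = -2 - 1*(-2) = -2 + 2 = 0)
R = -1/21 (R = 1/(4*(-6) + 3*1) = 1/(-24 + 3) = 1/(-21) = -1/21 ≈ -0.047619)
R⁴ = (-1/21)⁴ = 1/194481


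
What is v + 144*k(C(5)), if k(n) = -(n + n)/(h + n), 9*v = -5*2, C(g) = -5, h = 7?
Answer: 6470/9 ≈ 718.89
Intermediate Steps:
v = -10/9 (v = (-5*2)/9 = (1/9)*(-10) = -10/9 ≈ -1.1111)
k(n) = -2*n/(7 + n) (k(n) = -(n + n)/(7 + n) = -2*n/(7 + n))
v + 144*k(C(5)) = -10/9 + 144*(-2*(-5)/(7 - 5)) = -10/9 + 144*(-2*(-5)/2) = -10/9 + 144*(-2*(-5)*1/2) = -10/9 + 144*5 = -10/9 + 720 = 6470/9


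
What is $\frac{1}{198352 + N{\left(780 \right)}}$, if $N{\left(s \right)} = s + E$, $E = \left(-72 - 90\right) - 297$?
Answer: $\frac{1}{198673} \approx 5.0334 \cdot 10^{-6}$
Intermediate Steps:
$E = -459$ ($E = -162 - 297 = -459$)
$N{\left(s \right)} = -459 + s$ ($N{\left(s \right)} = s - 459 = -459 + s$)
$\frac{1}{198352 + N{\left(780 \right)}} = \frac{1}{198352 + \left(-459 + 780\right)} = \frac{1}{198352 + 321} = \frac{1}{198673}$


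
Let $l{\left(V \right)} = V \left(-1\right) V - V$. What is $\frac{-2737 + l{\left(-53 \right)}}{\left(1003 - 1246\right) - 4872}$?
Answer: $\frac{1831}{1705} \approx 1.0739$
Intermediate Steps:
$l{\left(V \right)} = - V - V^{2}$ ($l{\left(V \right)} = - V V - V = - V^{2} - V = - V - V^{2}$)
$\frac{-2737 + l{\left(-53 \right)}}{\left(1003 - 1246\right) - 4872} = \frac{-2737 - - 53 \left(1 - 53\right)}{\left(1003 - 1246\right) - 4872} = \frac{-2737 - \left(-53\right) \left(-52\right)}{\left(1003 - 1246\right) - 4872} = \frac{-2737 - 2756}{-243 - 4872} = - \frac{5493}{-5115} = \left(-5493\right) \left(- \frac{1}{5115}\right) = \frac{1831}{1705}$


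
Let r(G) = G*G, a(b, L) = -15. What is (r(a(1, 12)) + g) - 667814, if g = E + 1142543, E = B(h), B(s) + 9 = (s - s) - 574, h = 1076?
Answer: 474371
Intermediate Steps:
r(G) = G²
B(s) = -583 (B(s) = -9 + ((s - s) - 574) = -9 + (0 - 574) = -9 - 574 = -583)
E = -583
g = 1141960 (g = -583 + 1142543 = 1141960)
(r(a(1, 12)) + g) - 667814 = ((-15)² + 1141960) - 667814 = (225 + 1141960) - 667814 = 1142185 - 667814 = 474371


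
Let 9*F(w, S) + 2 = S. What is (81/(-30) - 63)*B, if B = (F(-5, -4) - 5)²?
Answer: -21097/10 ≈ -2109.7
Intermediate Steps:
F(w, S) = -2/9 + S/9
B = 289/9 (B = ((-2/9 + (⅑)*(-4)) - 5)² = ((-2/9 - 4/9) - 5)² = (-⅔ - 5)² = (-17/3)² = 289/9 ≈ 32.111)
(81/(-30) - 63)*B = (81/(-30) - 63)*(289/9) = (81*(-1/30) - 63)*(289/9) = (-27/10 - 63)*(289/9) = -657/10*289/9 = -21097/10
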